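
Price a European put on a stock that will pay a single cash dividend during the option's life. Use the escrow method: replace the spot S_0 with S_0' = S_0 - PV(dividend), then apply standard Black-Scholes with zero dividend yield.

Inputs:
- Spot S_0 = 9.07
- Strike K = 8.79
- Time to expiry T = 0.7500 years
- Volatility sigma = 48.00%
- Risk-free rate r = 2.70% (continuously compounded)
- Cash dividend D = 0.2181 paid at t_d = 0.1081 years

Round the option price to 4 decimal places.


Answer: Price = 1.3216

Derivation:
PV(D) = D * exp(-r * t_d) = 0.2181 * 0.99708556 = 0.21746436
S_0' = S_0 - PV(D) = 9.0700 - 0.21746436 = 8.85253564
d1 = (ln(S_0'/K) + (r + sigma^2/2)*T) / (sigma*sqrt(T)) = 0.27361404
d2 = d1 - sigma*sqrt(T) = -0.14207816
exp(-rT) = 0.97995365
N(-d1) = 0.39219062; N(-d2) = 0.55649086
P = K * exp(-rT) * N(-d2) - S_0' * N(-d1) = 8.7900 * 0.97995365 * 0.55649086 - 8.85253564 * 0.39219062 = 1.3216


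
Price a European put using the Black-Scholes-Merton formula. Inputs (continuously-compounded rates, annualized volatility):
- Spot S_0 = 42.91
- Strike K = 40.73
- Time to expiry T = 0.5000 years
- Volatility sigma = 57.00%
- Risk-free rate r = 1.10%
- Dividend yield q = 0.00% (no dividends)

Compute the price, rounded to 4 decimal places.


d1 = (ln(S/K) + (r - q + 0.5*sigma^2) * T) / (sigma * sqrt(T)) = 0.34453462
d2 = d1 - sigma * sqrt(T) = -0.05851624
exp(-rT) = 0.99451510; exp(-qT) = 1.00000000
P = K * exp(-rT) * N(-d2) - S_0 * exp(-qT) * N(-d1)
N(-d1) = 0.36522213; N(-d2) = 0.52333129
P = 40.7300 * 0.99451510 * 0.52333129 - 42.9100 * 1.00000000 * 0.36522213 = 5.5267

Answer: Price = 5.5267


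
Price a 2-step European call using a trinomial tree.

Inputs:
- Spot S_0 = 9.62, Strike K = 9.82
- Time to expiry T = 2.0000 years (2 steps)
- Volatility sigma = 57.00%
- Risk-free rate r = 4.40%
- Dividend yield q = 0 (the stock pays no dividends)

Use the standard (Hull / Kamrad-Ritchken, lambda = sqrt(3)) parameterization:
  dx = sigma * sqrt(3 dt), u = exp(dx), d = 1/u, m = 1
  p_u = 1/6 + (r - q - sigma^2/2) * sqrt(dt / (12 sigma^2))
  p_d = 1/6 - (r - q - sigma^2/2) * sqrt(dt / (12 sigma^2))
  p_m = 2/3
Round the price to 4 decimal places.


dt = T/N = 1.000000; dx = sigma*sqrt(3*dt) = 0.987269
u = exp(dx) = 2.683895; d = 1/u = 0.372593
p_u = 0.106678, p_m = 0.666667, p_d = 0.226655
Discount per step: exp(-r*dt) = 0.956954
Stock lattice S(k, j) with j the centered position index:
  k=0: S(0,+0) = 9.6200
  k=1: S(1,-1) = 3.5843; S(1,+0) = 9.6200; S(1,+1) = 25.8191
  k=2: S(2,-2) = 1.3355; S(2,-1) = 3.5843; S(2,+0) = 9.6200; S(2,+1) = 25.8191; S(2,+2) = 69.2957
Terminal payoffs V(N, j) = max(S_T - K, 0):
  V(2,-2) = 0.000000; V(2,-1) = 0.000000; V(2,+0) = 0.000000; V(2,+1) = 15.999066; V(2,+2) = 59.475654
Backward induction: V(k, j) = exp(-r*dt) * [p_u * V(k+1, j+1) + p_m * V(k+1, j) + p_d * V(k+1, j-1)]
  V(1,-1) = exp(-r*dt) * [p_u*0.000000 + p_m*0.000000 + p_d*0.000000] = 0.000000
  V(1,+0) = exp(-r*dt) * [p_u*15.999066 + p_m*0.000000 + p_d*0.000000] = 1.633279
  V(1,+1) = exp(-r*dt) * [p_u*59.475654 + p_m*15.999066 + p_d*0.000000] = 16.278538
  V(0,+0) = exp(-r*dt) * [p_u*16.278538 + p_m*1.633279 + p_d*0.000000] = 2.703791

Answer: Price = V(0,0) = 2.7038


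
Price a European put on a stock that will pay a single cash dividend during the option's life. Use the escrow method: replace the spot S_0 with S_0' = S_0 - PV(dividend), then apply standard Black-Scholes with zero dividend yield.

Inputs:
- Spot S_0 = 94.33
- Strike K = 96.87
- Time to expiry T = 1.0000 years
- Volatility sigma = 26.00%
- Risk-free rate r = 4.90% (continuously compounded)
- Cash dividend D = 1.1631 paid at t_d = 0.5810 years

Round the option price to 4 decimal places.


Answer: Price = 9.1169

Derivation:
PV(D) = D * exp(-r * t_d) = 1.1631 * 0.97193242 = 1.13045460
S_0' = S_0 - PV(D) = 94.3300 - 1.13045460 = 93.19954540
d1 = (ln(S_0'/K) + (r + sigma^2/2)*T) / (sigma*sqrt(T)) = 0.16989604
d2 = d1 - sigma*sqrt(T) = -0.09010396
exp(-rT) = 0.95218113
N(-d1) = 0.43254595; N(-d2) = 0.53589770
P = K * exp(-rT) * N(-d2) - S_0' * N(-d1) = 96.8700 * 0.95218113 * 0.53589770 - 93.19954540 * 0.43254595 = 9.1169


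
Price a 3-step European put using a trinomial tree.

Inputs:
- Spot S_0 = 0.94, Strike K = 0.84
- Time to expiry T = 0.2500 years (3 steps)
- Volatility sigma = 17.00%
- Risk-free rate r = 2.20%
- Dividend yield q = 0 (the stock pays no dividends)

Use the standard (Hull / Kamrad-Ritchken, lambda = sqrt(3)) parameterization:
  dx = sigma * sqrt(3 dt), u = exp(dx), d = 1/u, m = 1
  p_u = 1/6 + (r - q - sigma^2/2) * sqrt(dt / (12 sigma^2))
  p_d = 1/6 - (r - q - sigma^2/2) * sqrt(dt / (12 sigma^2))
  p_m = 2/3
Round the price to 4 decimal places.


dt = T/N = 0.083333; dx = sigma*sqrt(3*dt) = 0.085000
u = exp(dx) = 1.088717; d = 1/u = 0.918512
p_u = 0.170368, p_m = 0.666667, p_d = 0.162966
Discount per step: exp(-r*dt) = 0.998168
Stock lattice S(k, j) with j the centered position index:
  k=0: S(0,+0) = 0.9400
  k=1: S(1,-1) = 0.8634; S(1,+0) = 0.9400; S(1,+1) = 1.0234
  k=2: S(2,-2) = 0.7930; S(2,-1) = 0.8634; S(2,+0) = 0.9400; S(2,+1) = 1.0234; S(2,+2) = 1.1142
  k=3: S(3,-3) = 0.7284; S(3,-2) = 0.7930; S(3,-1) = 0.8634; S(3,+0) = 0.9400; S(3,+1) = 1.0234; S(3,+2) = 1.1142; S(3,+3) = 1.2130
Terminal payoffs V(N, j) = max(K - S_T, 0):
  V(3,-3) = 0.111578; V(3,-2) = 0.046955; V(3,-1) = 0.000000; V(3,+0) = 0.000000; V(3,+1) = 0.000000; V(3,+2) = 0.000000; V(3,+3) = 0.000000
Backward induction: V(k, j) = exp(-r*dt) * [p_u * V(k+1, j+1) + p_m * V(k+1, j) + p_d * V(k+1, j-1)]
  V(2,-2) = exp(-r*dt) * [p_u*0.000000 + p_m*0.046955 + p_d*0.111578] = 0.049396
  V(2,-1) = exp(-r*dt) * [p_u*0.000000 + p_m*0.000000 + p_d*0.046955] = 0.007638
  V(2,+0) = exp(-r*dt) * [p_u*0.000000 + p_m*0.000000 + p_d*0.000000] = 0.000000
  V(2,+1) = exp(-r*dt) * [p_u*0.000000 + p_m*0.000000 + p_d*0.000000] = 0.000000
  V(2,+2) = exp(-r*dt) * [p_u*0.000000 + p_m*0.000000 + p_d*0.000000] = 0.000000
  V(1,-1) = exp(-r*dt) * [p_u*0.000000 + p_m*0.007638 + p_d*0.049396] = 0.013118
  V(1,+0) = exp(-r*dt) * [p_u*0.000000 + p_m*0.000000 + p_d*0.007638] = 0.001242
  V(1,+1) = exp(-r*dt) * [p_u*0.000000 + p_m*0.000000 + p_d*0.000000] = 0.000000
  V(0,+0) = exp(-r*dt) * [p_u*0.000000 + p_m*0.001242 + p_d*0.013118] = 0.002961

Answer: Price = V(0,0) = 0.0030


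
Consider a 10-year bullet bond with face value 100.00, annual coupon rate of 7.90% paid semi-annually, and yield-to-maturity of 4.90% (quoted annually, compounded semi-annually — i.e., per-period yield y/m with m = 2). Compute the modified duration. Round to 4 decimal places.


Answer: Modified duration = 7.2421

Derivation:
Coupon per period c = face * coupon_rate / m = 3.950000
Periods per year m = 2; per-period yield y/m = 0.024500
Number of cashflows N = 20
Cashflows (t years, CF_t, discount factor 1/(1+y/m)^(m*t), PV):
  t = 0.5000: CF_t = 3.950000, DF = 0.976086, PV = 3.855539
  t = 1.0000: CF_t = 3.950000, DF = 0.952744, PV = 3.763338
  t = 1.5000: CF_t = 3.950000, DF = 0.929960, PV = 3.673341
  t = 2.0000: CF_t = 3.950000, DF = 0.907721, PV = 3.585496
  t = 2.5000: CF_t = 3.950000, DF = 0.886013, PV = 3.499752
  t = 3.0000: CF_t = 3.950000, DF = 0.864825, PV = 3.416059
  t = 3.5000: CF_t = 3.950000, DF = 0.844143, PV = 3.334367
  t = 4.0000: CF_t = 3.950000, DF = 0.823957, PV = 3.254628
  t = 4.5000: CF_t = 3.950000, DF = 0.804252, PV = 3.176797
  t = 5.0000: CF_t = 3.950000, DF = 0.785019, PV = 3.100827
  t = 5.5000: CF_t = 3.950000, DF = 0.766246, PV = 3.026673
  t = 6.0000: CF_t = 3.950000, DF = 0.747922, PV = 2.954293
  t = 6.5000: CF_t = 3.950000, DF = 0.730036, PV = 2.883644
  t = 7.0000: CF_t = 3.950000, DF = 0.712578, PV = 2.814684
  t = 7.5000: CF_t = 3.950000, DF = 0.695538, PV = 2.747373
  t = 8.0000: CF_t = 3.950000, DF = 0.678904, PV = 2.681672
  t = 8.5000: CF_t = 3.950000, DF = 0.662669, PV = 2.617542
  t = 9.0000: CF_t = 3.950000, DF = 0.646822, PV = 2.554946
  t = 9.5000: CF_t = 3.950000, DF = 0.631354, PV = 2.493847
  t = 10.0000: CF_t = 103.950000, DF = 0.616255, PV = 64.059750
Price P = sum_t PV_t = 123.494567
First compute Macaulay numerator sum_t t * PV_t:
  t * PV_t at t = 0.5000: 1.927770
  t * PV_t at t = 1.0000: 3.763338
  t * PV_t at t = 1.5000: 5.510011
  t * PV_t at t = 2.0000: 7.170992
  t * PV_t at t = 2.5000: 8.749380
  t * PV_t at t = 3.0000: 10.248176
  t * PV_t at t = 3.5000: 11.670283
  t * PV_t at t = 4.0000: 13.018513
  t * PV_t at t = 4.5000: 14.295585
  t * PV_t at t = 5.0000: 15.504133
  t * PV_t at t = 5.5000: 16.646702
  t * PV_t at t = 6.0000: 17.725757
  t * PV_t at t = 6.5000: 18.743683
  t * PV_t at t = 7.0000: 19.702787
  t * PV_t at t = 7.5000: 20.605299
  t * PV_t at t = 8.0000: 21.453378
  t * PV_t at t = 8.5000: 22.249111
  t * PV_t at t = 9.0000: 22.994516
  t * PV_t at t = 9.5000: 23.691546
  t * PV_t at t = 10.0000: 640.597499
Macaulay duration D = 916.268458 / 123.494567 = 7.419504
Modified duration = D / (1 + y/m) = 7.419504 / (1 + 0.024500) = 7.242073


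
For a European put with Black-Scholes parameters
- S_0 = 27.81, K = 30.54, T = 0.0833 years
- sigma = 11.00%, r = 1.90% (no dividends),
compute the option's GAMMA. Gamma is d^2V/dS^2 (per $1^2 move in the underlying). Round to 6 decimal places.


d1 = -2.8838105242; d2 = -2.9155584375
phi(d1) = 0.0062378475; exp(-qT) = 1.0000000000; exp(-rT) = 0.9984185518
Gamma = exp(-qT) * phi(d1) / (S * sigma * sqrt(T)) = 1.0000000000 * 0.0062378475 / (27.8100 * 0.1100 * 0.2886173938) = 0.007065

Answer: Gamma = 0.007065


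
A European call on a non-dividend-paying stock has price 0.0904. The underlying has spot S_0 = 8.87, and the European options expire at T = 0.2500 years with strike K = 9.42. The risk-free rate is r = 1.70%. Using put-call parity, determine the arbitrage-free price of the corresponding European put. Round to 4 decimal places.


Put-call parity: C - P = S_0 * exp(-qT) - K * exp(-rT).
S_0 * exp(-qT) = 8.8700 * 1.00000000 = 8.87000000
K * exp(-rT) = 9.4200 * 0.99575902 = 9.38004995
P = C - S*exp(-qT) + K*exp(-rT)
P = 0.0904 - 8.87000000 + 9.38004995 = 0.6004

Answer: Put price = 0.6004


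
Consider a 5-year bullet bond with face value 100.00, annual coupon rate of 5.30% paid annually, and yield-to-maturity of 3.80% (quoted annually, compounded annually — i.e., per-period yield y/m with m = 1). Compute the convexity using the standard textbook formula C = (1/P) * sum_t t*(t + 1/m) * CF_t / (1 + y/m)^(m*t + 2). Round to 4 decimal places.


Answer: Convexity = 24.4346

Derivation:
Coupon per period c = face * coupon_rate / m = 5.300000
Periods per year m = 1; per-period yield y/m = 0.038000
Number of cashflows N = 5
Cashflows (t years, CF_t, discount factor 1/(1+y/m)^(m*t), PV):
  t = 1.0000: CF_t = 5.300000, DF = 0.963391, PV = 5.105973
  t = 2.0000: CF_t = 5.300000, DF = 0.928122, PV = 4.919049
  t = 3.0000: CF_t = 5.300000, DF = 0.894145, PV = 4.738968
  t = 4.0000: CF_t = 5.300000, DF = 0.861411, PV = 4.565480
  t = 5.0000: CF_t = 105.300000, DF = 0.829876, PV = 87.385948
Price P = sum_t PV_t = 106.715419
Convexity numerator sum_t t*(t + 1/m) * CF_t / (1+y/m)^(m*t + 2):
  t = 1.0000: term = 9.477937
  t = 2.0000: term = 27.392881
  t = 3.0000: term = 52.780117
  t = 4.0000: term = 84.746495
  t = 5.0000: term = 2433.145899
Convexity = (1/P) * sum = 2607.543328 / 106.715419 = 24.434551


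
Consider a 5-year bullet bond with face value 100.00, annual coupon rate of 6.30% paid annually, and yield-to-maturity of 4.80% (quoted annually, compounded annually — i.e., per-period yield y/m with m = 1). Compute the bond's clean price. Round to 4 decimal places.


Coupon per period c = face * coupon_rate / m = 6.300000
Periods per year m = 1; per-period yield y/m = 0.048000
Number of cashflows N = 5
Cashflows (t years, CF_t, discount factor 1/(1+y/m)^(m*t), PV):
  t = 1.0000: CF_t = 6.300000, DF = 0.954198, PV = 6.011450
  t = 2.0000: CF_t = 6.300000, DF = 0.910495, PV = 5.736117
  t = 3.0000: CF_t = 6.300000, DF = 0.868793, PV = 5.473394
  t = 4.0000: CF_t = 6.300000, DF = 0.829001, PV = 5.222704
  t = 5.0000: CF_t = 106.300000, DF = 0.791031, PV = 84.086611
Price P = sum_t PV_t = 106.530277

Answer: Price = 106.5303


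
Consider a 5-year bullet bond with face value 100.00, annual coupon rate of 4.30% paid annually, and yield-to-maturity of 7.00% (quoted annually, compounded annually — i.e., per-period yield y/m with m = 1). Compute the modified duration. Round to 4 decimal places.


Coupon per period c = face * coupon_rate / m = 4.300000
Periods per year m = 1; per-period yield y/m = 0.070000
Number of cashflows N = 5
Cashflows (t years, CF_t, discount factor 1/(1+y/m)^(m*t), PV):
  t = 1.0000: CF_t = 4.300000, DF = 0.934579, PV = 4.018692
  t = 2.0000: CF_t = 4.300000, DF = 0.873439, PV = 3.755787
  t = 3.0000: CF_t = 4.300000, DF = 0.816298, PV = 3.510081
  t = 4.0000: CF_t = 4.300000, DF = 0.762895, PV = 3.280449
  t = 5.0000: CF_t = 104.300000, DF = 0.712986, PV = 74.364459
Price P = sum_t PV_t = 88.929467
First compute Macaulay numerator sum_t t * PV_t:
  t * PV_t at t = 1.0000: 4.018692
  t * PV_t at t = 2.0000: 7.511573
  t * PV_t at t = 3.0000: 10.530243
  t * PV_t at t = 4.0000: 13.121798
  t * PV_t at t = 5.0000: 371.822293
Macaulay duration D = 407.004598 / 88.929467 = 4.576712
Modified duration = D / (1 + y/m) = 4.576712 / (1 + 0.070000) = 4.277301

Answer: Modified duration = 4.2773


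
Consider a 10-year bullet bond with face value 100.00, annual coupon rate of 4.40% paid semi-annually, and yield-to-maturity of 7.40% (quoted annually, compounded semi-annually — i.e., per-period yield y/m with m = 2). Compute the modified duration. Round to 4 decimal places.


Coupon per period c = face * coupon_rate / m = 2.200000
Periods per year m = 2; per-period yield y/m = 0.037000
Number of cashflows N = 20
Cashflows (t years, CF_t, discount factor 1/(1+y/m)^(m*t), PV):
  t = 0.5000: CF_t = 2.200000, DF = 0.964320, PV = 2.121504
  t = 1.0000: CF_t = 2.200000, DF = 0.929913, PV = 2.045809
  t = 1.5000: CF_t = 2.200000, DF = 0.896734, PV = 1.972815
  t = 2.0000: CF_t = 2.200000, DF = 0.864739, PV = 1.902425
  t = 2.5000: CF_t = 2.200000, DF = 0.833885, PV = 1.834547
  t = 3.0000: CF_t = 2.200000, DF = 0.804132, PV = 1.769091
  t = 3.5000: CF_t = 2.200000, DF = 0.775441, PV = 1.705970
  t = 4.0000: CF_t = 2.200000, DF = 0.747773, PV = 1.645101
  t = 4.5000: CF_t = 2.200000, DF = 0.721093, PV = 1.586404
  t = 5.0000: CF_t = 2.200000, DF = 0.695364, PV = 1.529802
  t = 5.5000: CF_t = 2.200000, DF = 0.670554, PV = 1.475219
  t = 6.0000: CF_t = 2.200000, DF = 0.646629, PV = 1.422583
  t = 6.5000: CF_t = 2.200000, DF = 0.623557, PV = 1.371825
  t = 7.0000: CF_t = 2.200000, DF = 0.601309, PV = 1.322879
  t = 7.5000: CF_t = 2.200000, DF = 0.579854, PV = 1.275679
  t = 8.0000: CF_t = 2.200000, DF = 0.559165, PV = 1.230163
  t = 8.5000: CF_t = 2.200000, DF = 0.539214, PV = 1.186271
  t = 9.0000: CF_t = 2.200000, DF = 0.519975, PV = 1.143945
  t = 9.5000: CF_t = 2.200000, DF = 0.501422, PV = 1.103129
  t = 10.0000: CF_t = 102.200000, DF = 0.483532, PV = 49.416931
Price P = sum_t PV_t = 79.062092
First compute Macaulay numerator sum_t t * PV_t:
  t * PV_t at t = 0.5000: 1.060752
  t * PV_t at t = 1.0000: 2.045809
  t * PV_t at t = 1.5000: 2.959223
  t * PV_t at t = 2.0000: 3.804851
  t * PV_t at t = 2.5000: 4.586368
  t * PV_t at t = 3.0000: 5.307273
  t * PV_t at t = 3.5000: 5.970895
  t * PV_t at t = 4.0000: 6.580405
  t * PV_t at t = 4.5000: 7.138819
  t * PV_t at t = 5.0000: 7.649008
  t * PV_t at t = 5.5000: 8.113702
  t * PV_t at t = 6.0000: 8.535498
  t * PV_t at t = 6.5000: 8.916865
  t * PV_t at t = 7.0000: 9.260152
  t * PV_t at t = 7.5000: 9.567591
  t * PV_t at t = 8.0000: 9.841302
  t * PV_t at t = 8.5000: 10.083301
  t * PV_t at t = 9.0000: 10.295503
  t * PV_t at t = 9.5000: 10.479726
  t * PV_t at t = 10.0000: 494.169307
Macaulay duration D = 626.366351 / 79.062092 = 7.922461
Modified duration = D / (1 + y/m) = 7.922461 / (1 + 0.037000) = 7.639789

Answer: Modified duration = 7.6398


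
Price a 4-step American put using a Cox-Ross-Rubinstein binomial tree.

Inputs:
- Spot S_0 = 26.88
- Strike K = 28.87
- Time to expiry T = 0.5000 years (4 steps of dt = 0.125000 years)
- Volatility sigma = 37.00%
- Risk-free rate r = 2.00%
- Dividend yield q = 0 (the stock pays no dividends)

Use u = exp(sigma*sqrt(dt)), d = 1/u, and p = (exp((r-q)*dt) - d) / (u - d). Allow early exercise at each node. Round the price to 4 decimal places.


Answer: Price = V(0,0) = 3.9639

Derivation:
dt = T/N = 0.125000
u = exp(sigma*sqrt(dt)) = 1.139757; d = 1/u = 0.877380
p = (exp((r-q)*dt) - d) / (u - d) = 0.476883
Discount per step: exp(-r*dt) = 0.997503
Stock lattice S(k, i) with i counting down-moves:
  k=0: S(0,0) = 26.8800
  k=1: S(1,0) = 30.6367; S(1,1) = 23.5840
  k=2: S(2,0) = 34.9183; S(2,1) = 26.8800; S(2,2) = 20.6921
  k=3: S(3,0) = 39.7984; S(3,1) = 30.6367; S(3,2) = 23.5840; S(3,3) = 18.1549
  k=4: S(4,0) = 45.3605; S(4,1) = 34.9183; S(4,2) = 26.8800; S(4,3) = 20.6921; S(4,4) = 15.9287
Terminal payoffs V(N, i) = max(K - S_T, 0):
  V(4,0) = 0.000000; V(4,1) = 0.000000; V(4,2) = 1.990000; V(4,3) = 8.177879; V(4,4) = 12.941284
Backward induction: V(k, i) = exp(-r*dt) * [p * V(k+1, i) + (1-p) * V(k+1, i+1)]; then take max(V_cont, immediate exercise) for American.
  V(3,0) = exp(-r*dt) * [p*0.000000 + (1-p)*0.000000] = 0.000000; exercise = 0.000000; V(3,0) = max -> 0.000000
  V(3,1) = exp(-r*dt) * [p*0.000000 + (1-p)*1.990000] = 1.038403; exercise = 0.000000; V(3,1) = max -> 1.038403
  V(3,2) = exp(-r*dt) * [p*1.990000 + (1-p)*8.177879] = 5.213933; exercise = 5.286018; V(3,2) = max -> 5.286018
  V(3,3) = exp(-r*dt) * [p*8.177879 + (1-p)*12.941284] = 10.643056; exercise = 10.715141; V(3,3) = max -> 10.715141
  V(2,0) = exp(-r*dt) * [p*0.000000 + (1-p)*1.038403] = 0.541850; exercise = 0.000000; V(2,0) = max -> 0.541850
  V(2,1) = exp(-r*dt) * [p*1.038403 + (1-p)*5.286018] = 3.252262; exercise = 1.990000; V(2,1) = max -> 3.252262
  V(2,2) = exp(-r*dt) * [p*5.286018 + (1-p)*10.715141] = 8.105794; exercise = 8.177879; V(2,2) = max -> 8.177879
  V(1,0) = exp(-r*dt) * [p*0.541850 + (1-p)*3.252262] = 1.954819; exercise = 0.000000; V(1,0) = max -> 1.954819
  V(1,1) = exp(-r*dt) * [p*3.252262 + (1-p)*8.177879] = 5.814381; exercise = 5.286018; V(1,1) = max -> 5.814381
  V(0,0) = exp(-r*dt) * [p*1.954819 + (1-p)*5.814381] = 3.963899; exercise = 1.990000; V(0,0) = max -> 3.963899


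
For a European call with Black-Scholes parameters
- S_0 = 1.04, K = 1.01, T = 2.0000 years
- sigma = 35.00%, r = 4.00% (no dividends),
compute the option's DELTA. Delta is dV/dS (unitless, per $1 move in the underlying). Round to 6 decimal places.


Answer: Delta = 0.680196

Derivation:
d1 = 0.4682468829; d2 = -0.0267278640
phi(d1) = 0.3575192383; exp(-qT) = 1.0000000000; exp(-rT) = 0.9231163464
N(d1) = 0.6801959756
Delta = exp(-qT) * N(d1) = 1.0000000000 * 0.6801959756 = 0.680196


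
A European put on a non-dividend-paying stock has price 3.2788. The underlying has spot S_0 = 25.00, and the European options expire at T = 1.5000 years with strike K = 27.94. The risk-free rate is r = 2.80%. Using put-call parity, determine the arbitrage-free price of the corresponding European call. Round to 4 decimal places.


Put-call parity: C - P = S_0 * exp(-qT) - K * exp(-rT).
S_0 * exp(-qT) = 25.0000 * 1.00000000 = 25.00000000
K * exp(-rT) = 27.9400 * 0.95886978 = 26.79082167
C = P + S*exp(-qT) - K*exp(-rT)
C = 3.2788 + 25.00000000 - 26.79082167 = 1.4880

Answer: Call price = 1.4880


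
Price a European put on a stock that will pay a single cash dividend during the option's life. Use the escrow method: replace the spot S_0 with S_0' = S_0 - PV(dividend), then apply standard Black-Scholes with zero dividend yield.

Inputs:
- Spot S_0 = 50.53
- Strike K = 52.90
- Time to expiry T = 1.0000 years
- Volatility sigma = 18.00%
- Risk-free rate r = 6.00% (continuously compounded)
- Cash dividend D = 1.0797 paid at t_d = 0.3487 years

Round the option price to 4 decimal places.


Answer: Price = 3.7363

Derivation:
PV(D) = D * exp(-r * t_d) = 1.0797 * 0.97929535 = 1.05734519
S_0' = S_0 - PV(D) = 50.5300 - 1.05734519 = 49.47265481
d1 = (ln(S_0'/K) + (r + sigma^2/2)*T) / (sigma*sqrt(T)) = 0.05120417
d2 = d1 - sigma*sqrt(T) = -0.12879583
exp(-rT) = 0.94176453
N(-d1) = 0.47958142; N(-d2) = 0.55124040
P = K * exp(-rT) * N(-d2) - S_0' * N(-d1) = 52.9000 * 0.94176453 * 0.55124040 - 49.47265481 * 0.47958142 = 3.7363


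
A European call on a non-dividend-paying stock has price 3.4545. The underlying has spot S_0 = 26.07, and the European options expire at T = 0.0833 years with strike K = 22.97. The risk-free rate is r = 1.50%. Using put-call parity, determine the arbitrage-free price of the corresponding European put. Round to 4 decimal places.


Answer: Put price = 0.3258

Derivation:
Put-call parity: C - P = S_0 * exp(-qT) - K * exp(-rT).
S_0 * exp(-qT) = 26.0700 * 1.00000000 = 26.07000000
K * exp(-rT) = 22.9700 * 0.99875128 = 22.94131691
P = C - S*exp(-qT) + K*exp(-rT)
P = 3.4545 - 26.07000000 + 22.94131691 = 0.3258


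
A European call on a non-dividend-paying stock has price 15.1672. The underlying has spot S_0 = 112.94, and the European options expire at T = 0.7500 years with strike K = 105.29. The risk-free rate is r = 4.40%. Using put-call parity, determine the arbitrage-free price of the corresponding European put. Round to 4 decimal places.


Answer: Put price = 4.0993

Derivation:
Put-call parity: C - P = S_0 * exp(-qT) - K * exp(-rT).
S_0 * exp(-qT) = 112.9400 * 1.00000000 = 112.94000000
K * exp(-rT) = 105.2900 * 0.96753856 = 101.87213494
P = C - S*exp(-qT) + K*exp(-rT)
P = 15.1672 - 112.94000000 + 101.87213494 = 4.0993


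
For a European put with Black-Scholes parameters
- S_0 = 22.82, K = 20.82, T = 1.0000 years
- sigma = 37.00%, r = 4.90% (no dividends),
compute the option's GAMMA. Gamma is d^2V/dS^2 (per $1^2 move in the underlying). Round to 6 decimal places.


Answer: Gamma = 0.040271

Derivation:
d1 = 0.5653331926; d2 = 0.1953331926
phi(d1) = 0.3400239093; exp(-qT) = 1.0000000000; exp(-rT) = 0.9521811297
Gamma = exp(-qT) * phi(d1) / (S * sigma * sqrt(T)) = 1.0000000000 * 0.3400239093 / (22.8200 * 0.3700 * 1.0000000000) = 0.040271


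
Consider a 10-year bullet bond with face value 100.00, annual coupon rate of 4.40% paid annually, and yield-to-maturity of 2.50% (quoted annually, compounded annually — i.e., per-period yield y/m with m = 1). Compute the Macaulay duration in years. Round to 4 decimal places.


Answer: Macaulay duration = 8.4470 years

Derivation:
Coupon per period c = face * coupon_rate / m = 4.400000
Periods per year m = 1; per-period yield y/m = 0.025000
Number of cashflows N = 10
Cashflows (t years, CF_t, discount factor 1/(1+y/m)^(m*t), PV):
  t = 1.0000: CF_t = 4.400000, DF = 0.975610, PV = 4.292683
  t = 2.0000: CF_t = 4.400000, DF = 0.951814, PV = 4.187983
  t = 3.0000: CF_t = 4.400000, DF = 0.928599, PV = 4.085837
  t = 4.0000: CF_t = 4.400000, DF = 0.905951, PV = 3.986183
  t = 5.0000: CF_t = 4.400000, DF = 0.883854, PV = 3.888959
  t = 6.0000: CF_t = 4.400000, DF = 0.862297, PV = 3.794106
  t = 7.0000: CF_t = 4.400000, DF = 0.841265, PV = 3.701567
  t = 8.0000: CF_t = 4.400000, DF = 0.820747, PV = 3.611285
  t = 9.0000: CF_t = 4.400000, DF = 0.800728, PV = 3.523205
  t = 10.0000: CF_t = 104.400000, DF = 0.781198, PV = 81.557113
Price P = sum_t PV_t = 116.628921
Macaulay numerator sum_t t * PV_t:
  t * PV_t at t = 1.0000: 4.292683
  t * PV_t at t = 2.0000: 8.375967
  t * PV_t at t = 3.0000: 12.257512
  t * PV_t at t = 4.0000: 15.944731
  t * PV_t at t = 5.0000: 19.444794
  t * PV_t at t = 6.0000: 22.764637
  t * PV_t at t = 7.0000: 25.910969
  t * PV_t at t = 8.0000: 28.890279
  t * PV_t at t = 9.0000: 31.708843
  t * PV_t at t = 10.0000: 815.571131
Macaulay duration D = (sum_t t * PV_t) / P = 985.161548 / 116.628921 = 8.446975


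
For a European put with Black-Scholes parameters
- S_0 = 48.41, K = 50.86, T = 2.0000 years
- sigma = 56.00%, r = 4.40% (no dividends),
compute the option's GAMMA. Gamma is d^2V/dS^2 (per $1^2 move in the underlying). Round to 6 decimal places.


d1 = 0.4447570889; d2 = -0.3472025060
phi(d1) = 0.3613735948; exp(-qT) = 1.0000000000; exp(-rT) = 0.9157608767
Gamma = exp(-qT) * phi(d1) / (S * sigma * sqrt(T)) = 1.0000000000 * 0.3613735948 / (48.4100 * 0.5600 * 1.4142135624) = 0.009426

Answer: Gamma = 0.009426


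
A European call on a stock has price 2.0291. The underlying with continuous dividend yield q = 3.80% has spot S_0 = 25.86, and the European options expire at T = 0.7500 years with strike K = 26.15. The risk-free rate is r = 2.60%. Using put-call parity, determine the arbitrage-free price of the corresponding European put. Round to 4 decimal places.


Put-call parity: C - P = S_0 * exp(-qT) - K * exp(-rT).
S_0 * exp(-qT) = 25.8600 * 0.97190229 = 25.13339333
K * exp(-rT) = 26.1500 * 0.98068890 = 25.64501461
P = C - S*exp(-qT) + K*exp(-rT)
P = 2.0291 - 25.13339333 + 25.64501461 = 2.5407

Answer: Put price = 2.5407


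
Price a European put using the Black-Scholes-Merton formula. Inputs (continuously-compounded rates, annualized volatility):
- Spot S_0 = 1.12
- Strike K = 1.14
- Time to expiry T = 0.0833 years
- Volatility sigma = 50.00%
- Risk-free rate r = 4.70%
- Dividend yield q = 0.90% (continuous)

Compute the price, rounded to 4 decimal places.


d1 = (ln(S/K) + (r - q + 0.5*sigma^2) * T) / (sigma * sqrt(T)) = -0.02856153
d2 = d1 - sigma * sqrt(T) = -0.17287023
exp(-rT) = 0.99609255; exp(-qT) = 0.99925058
P = K * exp(-rT) * N(-d2) - S_0 * exp(-qT) * N(-d1)
N(-d1) = 0.51139285; N(-d2) = 0.56862328
P = 1.1400 * 0.99609255 * 0.56862328 - 1.1200 * 0.99925058 * 0.51139285 = 0.0734

Answer: Price = 0.0734


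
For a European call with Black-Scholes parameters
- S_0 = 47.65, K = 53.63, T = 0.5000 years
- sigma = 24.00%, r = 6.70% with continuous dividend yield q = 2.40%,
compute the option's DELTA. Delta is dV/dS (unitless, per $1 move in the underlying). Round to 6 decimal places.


d1 = -0.4851105064; d2 = -0.6548161339
phi(d1) = 0.3546568293; exp(-qT) = 0.9880717129; exp(-rT) = 0.9670549112
N(d1) = 0.3137989798
Delta = exp(-qT) * N(d1) = 0.9880717129 * 0.3137989798 = 0.310056

Answer: Delta = 0.310056


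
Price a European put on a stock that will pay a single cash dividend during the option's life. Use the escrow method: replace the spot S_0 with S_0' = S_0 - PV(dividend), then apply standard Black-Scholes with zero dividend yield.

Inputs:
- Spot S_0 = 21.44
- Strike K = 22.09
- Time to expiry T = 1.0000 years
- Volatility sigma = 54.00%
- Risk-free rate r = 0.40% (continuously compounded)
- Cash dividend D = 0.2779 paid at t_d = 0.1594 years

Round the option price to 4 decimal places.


PV(D) = D * exp(-r * t_d) = 0.2779 * 0.99936260 = 0.27772287
S_0' = S_0 - PV(D) = 21.4400 - 0.27772287 = 21.16227713
d1 = (ln(S_0'/K) + (r + sigma^2/2)*T) / (sigma*sqrt(T)) = 0.19795407
d2 = d1 - sigma*sqrt(T) = -0.34204593
exp(-rT) = 0.99600799
N(-d1) = 0.42154050; N(-d2) = 0.63384184
P = K * exp(-rT) * N(-d2) - S_0' * N(-d1) = 22.0900 * 0.99600799 * 0.63384184 - 21.16227713 * 0.42154050 = 5.0249

Answer: Price = 5.0249


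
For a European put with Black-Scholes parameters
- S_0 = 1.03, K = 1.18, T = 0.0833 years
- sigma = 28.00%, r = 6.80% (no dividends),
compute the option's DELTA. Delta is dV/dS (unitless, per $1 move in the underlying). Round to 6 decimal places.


Answer: Delta = -0.942008

Derivation:
d1 = -1.5718520555; d2 = -1.6526649258
phi(d1) = 0.1159845861; exp(-qT) = 1.0000000000; exp(-rT) = 0.9943516125
N(-d1) = 0.9420075671
Delta = -exp(-qT) * N(-d1) = -1.0000000000 * 0.9420075671 = -0.942008


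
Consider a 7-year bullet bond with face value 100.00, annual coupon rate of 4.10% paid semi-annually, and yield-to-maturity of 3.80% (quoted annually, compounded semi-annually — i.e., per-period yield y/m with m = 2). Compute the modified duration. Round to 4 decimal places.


Answer: Modified duration = 6.0499

Derivation:
Coupon per period c = face * coupon_rate / m = 2.050000
Periods per year m = 2; per-period yield y/m = 0.019000
Number of cashflows N = 14
Cashflows (t years, CF_t, discount factor 1/(1+y/m)^(m*t), PV):
  t = 0.5000: CF_t = 2.050000, DF = 0.981354, PV = 2.011776
  t = 1.0000: CF_t = 2.050000, DF = 0.963056, PV = 1.974265
  t = 1.5000: CF_t = 2.050000, DF = 0.945099, PV = 1.937454
  t = 2.0000: CF_t = 2.050000, DF = 0.927477, PV = 1.901328
  t = 2.5000: CF_t = 2.050000, DF = 0.910184, PV = 1.865877
  t = 3.0000: CF_t = 2.050000, DF = 0.893213, PV = 1.831086
  t = 3.5000: CF_t = 2.050000, DF = 0.876558, PV = 1.796944
  t = 4.0000: CF_t = 2.050000, DF = 0.860214, PV = 1.763439
  t = 4.5000: CF_t = 2.050000, DF = 0.844175, PV = 1.730558
  t = 5.0000: CF_t = 2.050000, DF = 0.828434, PV = 1.698291
  t = 5.5000: CF_t = 2.050000, DF = 0.812988, PV = 1.666625
  t = 6.0000: CF_t = 2.050000, DF = 0.797829, PV = 1.635549
  t = 6.5000: CF_t = 2.050000, DF = 0.782953, PV = 1.605053
  t = 7.0000: CF_t = 102.050000, DF = 0.768354, PV = 78.410538
Price P = sum_t PV_t = 101.828783
First compute Macaulay numerator sum_t t * PV_t:
  t * PV_t at t = 0.5000: 1.005888
  t * PV_t at t = 1.0000: 1.974265
  t * PV_t at t = 1.5000: 2.906180
  t * PV_t at t = 2.0000: 3.802657
  t * PV_t at t = 2.5000: 4.664692
  t * PV_t at t = 3.0000: 5.493258
  t * PV_t at t = 3.5000: 6.289304
  t * PV_t at t = 4.0000: 7.053755
  t * PV_t at t = 4.5000: 7.787512
  t * PV_t at t = 5.0000: 8.491453
  t * PV_t at t = 5.5000: 9.166436
  t * PV_t at t = 6.0000: 9.813296
  t * PV_t at t = 6.5000: 10.432847
  t * PV_t at t = 7.0000: 548.873765
Macaulay duration D = 627.755309 / 101.828783 = 6.164812
Modified duration = D / (1 + y/m) = 6.164812 / (1 + 0.019000) = 6.049865


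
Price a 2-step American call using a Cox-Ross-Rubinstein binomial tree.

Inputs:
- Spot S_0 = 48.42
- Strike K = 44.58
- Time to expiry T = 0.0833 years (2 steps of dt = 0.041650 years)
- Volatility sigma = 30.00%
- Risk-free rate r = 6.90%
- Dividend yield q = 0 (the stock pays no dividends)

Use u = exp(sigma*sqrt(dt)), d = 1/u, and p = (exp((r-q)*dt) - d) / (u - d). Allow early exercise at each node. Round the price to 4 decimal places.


dt = T/N = 0.041650
u = exp(sigma*sqrt(dt)) = 1.063138; d = 1/u = 0.940612
p = (exp((r-q)*dt) - d) / (u - d) = 0.508187
Discount per step: exp(-r*dt) = 0.997130
Stock lattice S(k, i) with i counting down-moves:
  k=0: S(0,0) = 48.4200
  k=1: S(1,0) = 51.4771; S(1,1) = 45.5444
  k=2: S(2,0) = 54.7273; S(2,1) = 48.4200; S(2,2) = 42.8396
Terminal payoffs V(N, i) = max(S_T - K, 0):
  V(2,0) = 10.147315; V(2,1) = 3.840000; V(2,2) = 0.000000
Backward induction: V(k, i) = exp(-r*dt) * [p * V(k+1, i) + (1-p) * V(k+1, i+1)]; then take max(V_cont, immediate exercise) for American.
  V(1,0) = exp(-r*dt) * [p*10.147315 + (1-p)*3.840000] = 7.025079; exercise = 6.897146; V(1,0) = max -> 7.025079
  V(1,1) = exp(-r*dt) * [p*3.840000 + (1-p)*0.000000] = 1.945839; exercise = 0.964413; V(1,1) = max -> 1.945839
  V(0,0) = exp(-r*dt) * [p*7.025079 + (1-p)*1.945839] = 4.514052; exercise = 3.840000; V(0,0) = max -> 4.514052

Answer: Price = V(0,0) = 4.5141


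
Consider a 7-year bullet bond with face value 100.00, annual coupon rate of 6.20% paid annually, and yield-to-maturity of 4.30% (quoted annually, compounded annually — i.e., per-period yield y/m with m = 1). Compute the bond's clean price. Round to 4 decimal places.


Coupon per period c = face * coupon_rate / m = 6.200000
Periods per year m = 1; per-period yield y/m = 0.043000
Number of cashflows N = 7
Cashflows (t years, CF_t, discount factor 1/(1+y/m)^(m*t), PV):
  t = 1.0000: CF_t = 6.200000, DF = 0.958773, PV = 5.944391
  t = 2.0000: CF_t = 6.200000, DF = 0.919245, PV = 5.699320
  t = 3.0000: CF_t = 6.200000, DF = 0.881347, PV = 5.464353
  t = 4.0000: CF_t = 6.200000, DF = 0.845012, PV = 5.239073
  t = 5.0000: CF_t = 6.200000, DF = 0.810174, PV = 5.023081
  t = 6.0000: CF_t = 6.200000, DF = 0.776773, PV = 4.815993
  t = 7.0000: CF_t = 106.200000, DF = 0.744749, PV = 79.092328
Price P = sum_t PV_t = 111.278539

Answer: Price = 111.2785


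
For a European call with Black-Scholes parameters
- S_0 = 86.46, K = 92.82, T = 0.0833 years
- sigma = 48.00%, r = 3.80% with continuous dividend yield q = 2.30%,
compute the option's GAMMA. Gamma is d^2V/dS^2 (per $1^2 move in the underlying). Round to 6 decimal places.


d1 = -0.4340708774; d2 = -0.5726072264
phi(d1) = 0.3630744764; exp(-qT) = 0.9980859342; exp(-rT) = 0.9968396046
Gamma = exp(-qT) * phi(d1) / (S * sigma * sqrt(T)) = 0.9980859342 * 0.3630744764 / (86.4600 * 0.4800 * 0.2886173938) = 0.030254

Answer: Gamma = 0.030254


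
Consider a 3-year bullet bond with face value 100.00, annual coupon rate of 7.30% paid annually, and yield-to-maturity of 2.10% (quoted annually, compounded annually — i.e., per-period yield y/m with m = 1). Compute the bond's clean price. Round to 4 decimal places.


Coupon per period c = face * coupon_rate / m = 7.300000
Periods per year m = 1; per-period yield y/m = 0.021000
Number of cashflows N = 3
Cashflows (t years, CF_t, discount factor 1/(1+y/m)^(m*t), PV):
  t = 1.0000: CF_t = 7.300000, DF = 0.979432, PV = 7.149853
  t = 2.0000: CF_t = 7.300000, DF = 0.959287, PV = 7.002794
  t = 3.0000: CF_t = 107.300000, DF = 0.939556, PV = 100.814383
Price P = sum_t PV_t = 114.967030

Answer: Price = 114.9670


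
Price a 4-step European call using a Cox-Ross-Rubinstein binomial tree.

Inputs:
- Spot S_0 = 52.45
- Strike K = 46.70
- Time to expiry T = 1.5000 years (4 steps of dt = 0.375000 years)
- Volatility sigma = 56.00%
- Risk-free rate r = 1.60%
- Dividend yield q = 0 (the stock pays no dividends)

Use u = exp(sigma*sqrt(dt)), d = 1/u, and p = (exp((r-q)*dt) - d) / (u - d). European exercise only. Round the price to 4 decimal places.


dt = T/N = 0.375000
u = exp(sigma*sqrt(dt)) = 1.409068; d = 1/u = 0.709689
p = (exp((r-q)*dt) - d) / (u - d) = 0.423703
Discount per step: exp(-r*dt) = 0.994018
Stock lattice S(k, i) with i counting down-moves:
  k=0: S(0,0) = 52.4500
  k=1: S(1,0) = 73.9056; S(1,1) = 37.2232
  k=2: S(2,0) = 104.1381; S(2,1) = 52.4500; S(2,2) = 26.4169
  k=3: S(3,0) = 146.7376; S(3,1) = 73.9056; S(3,2) = 37.2232; S(3,3) = 18.7478
  k=4: S(4,0) = 206.7633; S(4,1) = 104.1381; S(4,2) = 52.4500; S(4,3) = 26.4169; S(4,4) = 13.3051
Terminal payoffs V(N, i) = max(S_T - K, 0):
  V(4,0) = 160.063286; V(4,1) = 57.438054; V(4,2) = 5.750000; V(4,3) = 0.000000; V(4,4) = 0.000000
Backward induction: V(k, i) = exp(-r*dt) * [p * V(k+1, i) + (1-p) * V(k+1, i+1)].
  V(3,0) = exp(-r*dt) * [p*160.063286 + (1-p)*57.438054] = 100.316971
  V(3,1) = exp(-r*dt) * [p*57.438054 + (1-p)*5.750000] = 27.484983
  V(3,2) = exp(-r*dt) * [p*5.750000 + (1-p)*0.000000] = 2.421719
  V(3,3) = exp(-r*dt) * [p*0.000000 + (1-p)*0.000000] = 0.000000
  V(2,0) = exp(-r*dt) * [p*100.316971 + (1-p)*27.484983] = 57.995105
  V(2,1) = exp(-r*dt) * [p*27.484983 + (1-p)*2.421719] = 12.963089
  V(2,2) = exp(-r*dt) * [p*2.421719 + (1-p)*0.000000] = 1.019952
  V(1,0) = exp(-r*dt) * [p*57.995105 + (1-p)*12.963089] = 31.851610
  V(1,1) = exp(-r*dt) * [p*12.963089 + (1-p)*1.019952] = 6.043923
  V(0,0) = exp(-r*dt) * [p*31.851610 + (1-p)*6.043923] = 16.877153

Answer: Price = V(0,0) = 16.8772


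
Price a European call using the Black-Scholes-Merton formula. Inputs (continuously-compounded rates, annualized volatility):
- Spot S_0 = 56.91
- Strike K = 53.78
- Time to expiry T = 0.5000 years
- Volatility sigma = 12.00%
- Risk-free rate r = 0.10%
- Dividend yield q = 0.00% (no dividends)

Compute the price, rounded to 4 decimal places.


Answer: Price = 3.8588

Derivation:
d1 = (ln(S/K) + (r - q + 0.5*sigma^2) * T) / (sigma * sqrt(T)) = 0.71499599
d2 = d1 - sigma * sqrt(T) = 0.63014318
exp(-rT) = 0.99950012; exp(-qT) = 1.00000000
C = S_0 * exp(-qT) * N(d1) - K * exp(-rT) * N(d2)
N(d1) = 0.76269424; N(d2) = 0.73569954
C = 56.9100 * 1.00000000 * 0.76269424 - 53.7800 * 0.99950012 * 0.73569954 = 3.8588


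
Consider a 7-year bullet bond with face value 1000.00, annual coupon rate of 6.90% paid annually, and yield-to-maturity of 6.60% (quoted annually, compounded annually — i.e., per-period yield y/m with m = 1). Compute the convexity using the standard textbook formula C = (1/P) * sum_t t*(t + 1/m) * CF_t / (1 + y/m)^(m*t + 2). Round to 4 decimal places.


Answer: Convexity = 38.0916

Derivation:
Coupon per period c = face * coupon_rate / m = 69.000000
Periods per year m = 1; per-period yield y/m = 0.066000
Number of cashflows N = 7
Cashflows (t years, CF_t, discount factor 1/(1+y/m)^(m*t), PV):
  t = 1.0000: CF_t = 69.000000, DF = 0.938086, PV = 64.727955
  t = 2.0000: CF_t = 69.000000, DF = 0.880006, PV = 60.720408
  t = 3.0000: CF_t = 69.000000, DF = 0.825521, PV = 56.960983
  t = 4.0000: CF_t = 69.000000, DF = 0.774410, PV = 53.434318
  t = 5.0000: CF_t = 69.000000, DF = 0.726464, PV = 50.126002
  t = 6.0000: CF_t = 69.000000, DF = 0.681486, PV = 47.022516
  t = 7.0000: CF_t = 1069.000000, DF = 0.639292, PV = 683.403616
Price P = sum_t PV_t = 1016.395798
Convexity numerator sum_t t*(t + 1/m) * CF_t / (1+y/m)^(m*t + 2):
  t = 1.0000: term = 113.921966
  t = 2.0000: term = 320.605909
  t = 3.0000: term = 601.512024
  t = 4.0000: term = 940.450319
  t = 5.0000: term = 1323.335346
  t = 6.0000: term = 1737.963869
  t = 7.0000: term = 33678.356514
Convexity = (1/P) * sum = 38716.145948 / 1016.395798 = 38.091604


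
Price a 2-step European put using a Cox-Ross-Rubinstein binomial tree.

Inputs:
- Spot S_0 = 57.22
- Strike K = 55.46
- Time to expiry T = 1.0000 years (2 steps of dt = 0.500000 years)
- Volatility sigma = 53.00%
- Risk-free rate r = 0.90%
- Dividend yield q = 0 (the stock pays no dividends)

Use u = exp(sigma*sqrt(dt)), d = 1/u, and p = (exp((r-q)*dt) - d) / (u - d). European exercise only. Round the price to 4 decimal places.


Answer: Price = V(0,0) = 9.6955

Derivation:
dt = T/N = 0.500000
u = exp(sigma*sqrt(dt)) = 1.454652; d = 1/u = 0.687450
p = (exp((r-q)*dt) - d) / (u - d) = 0.413268
Discount per step: exp(-r*dt) = 0.995510
Stock lattice S(k, i) with i counting down-moves:
  k=0: S(0,0) = 57.2200
  k=1: S(1,0) = 83.2352; S(1,1) = 39.3359
  k=2: S(2,0) = 121.0782; S(2,1) = 57.2200; S(2,2) = 27.0414
Terminal payoffs V(N, i) = max(K - S_T, 0):
  V(2,0) = 0.000000; V(2,1) = 0.000000; V(2,2) = 28.418566
Backward induction: V(k, i) = exp(-r*dt) * [p * V(k+1, i) + (1-p) * V(k+1, i+1)].
  V(1,0) = exp(-r*dt) * [p*0.000000 + (1-p)*0.000000] = 0.000000
  V(1,1) = exp(-r*dt) * [p*0.000000 + (1-p)*28.418566] = 16.599205
  V(0,0) = exp(-r*dt) * [p*0.000000 + (1-p)*16.599205] = 9.695549


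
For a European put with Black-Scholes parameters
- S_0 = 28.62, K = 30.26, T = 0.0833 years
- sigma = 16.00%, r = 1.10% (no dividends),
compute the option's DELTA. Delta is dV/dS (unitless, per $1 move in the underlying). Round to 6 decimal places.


d1 = -1.1637031280; d2 = -1.2098819110
phi(d1) = 0.2026974069; exp(-qT) = 1.0000000000; exp(-rT) = 0.9990841197
N(-d1) = 0.8777278293
Delta = -exp(-qT) * N(-d1) = -1.0000000000 * 0.8777278293 = -0.877728

Answer: Delta = -0.877728


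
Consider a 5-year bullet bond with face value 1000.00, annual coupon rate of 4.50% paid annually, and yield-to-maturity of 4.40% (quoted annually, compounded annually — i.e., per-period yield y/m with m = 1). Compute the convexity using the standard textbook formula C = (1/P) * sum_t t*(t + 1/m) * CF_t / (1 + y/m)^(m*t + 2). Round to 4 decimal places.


Coupon per period c = face * coupon_rate / m = 45.000000
Periods per year m = 1; per-period yield y/m = 0.044000
Number of cashflows N = 5
Cashflows (t years, CF_t, discount factor 1/(1+y/m)^(m*t), PV):
  t = 1.0000: CF_t = 45.000000, DF = 0.957854, PV = 43.103448
  t = 2.0000: CF_t = 45.000000, DF = 0.917485, PV = 41.286828
  t = 3.0000: CF_t = 45.000000, DF = 0.878817, PV = 39.546770
  t = 4.0000: CF_t = 45.000000, DF = 0.841779, PV = 37.880048
  t = 5.0000: CF_t = 1045.000000, DF = 0.806302, PV = 842.585143
Price P = sum_t PV_t = 1004.402237
Convexity numerator sum_t t*(t + 1/m) * CF_t / (1+y/m)^(m*t + 2):
  t = 1.0000: term = 79.093540
  t = 2.0000: term = 227.280287
  t = 3.0000: term = 435.402849
  t = 4.0000: term = 695.087562
  t = 5.0000: term = 23191.778500
Convexity = (1/P) * sum = 24628.642738 / 1004.402237 = 24.520697

Answer: Convexity = 24.5207


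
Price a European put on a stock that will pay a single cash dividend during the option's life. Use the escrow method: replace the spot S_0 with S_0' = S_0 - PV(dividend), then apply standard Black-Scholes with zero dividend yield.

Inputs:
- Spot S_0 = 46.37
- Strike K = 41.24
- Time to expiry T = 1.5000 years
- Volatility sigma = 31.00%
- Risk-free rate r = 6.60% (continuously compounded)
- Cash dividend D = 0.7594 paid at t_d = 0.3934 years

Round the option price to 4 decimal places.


PV(D) = D * exp(-r * t_d) = 0.7594 * 0.97436978 = 0.73993641
S_0' = S_0 - PV(D) = 46.3700 - 0.73993641 = 45.63006359
d1 = (ln(S_0'/K) + (r + sigma^2/2)*T) / (sigma*sqrt(T)) = 0.71702393
d2 = d1 - sigma*sqrt(T) = 0.33735302
exp(-rT) = 0.90574271
N(-d1) = 0.23667966; N(-d2) = 0.36792540
P = K * exp(-rT) * N(-d2) - S_0' * N(-d1) = 41.2400 * 0.90574271 * 0.36792540 - 45.63006359 * 0.23667966 = 2.9433

Answer: Price = 2.9433
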